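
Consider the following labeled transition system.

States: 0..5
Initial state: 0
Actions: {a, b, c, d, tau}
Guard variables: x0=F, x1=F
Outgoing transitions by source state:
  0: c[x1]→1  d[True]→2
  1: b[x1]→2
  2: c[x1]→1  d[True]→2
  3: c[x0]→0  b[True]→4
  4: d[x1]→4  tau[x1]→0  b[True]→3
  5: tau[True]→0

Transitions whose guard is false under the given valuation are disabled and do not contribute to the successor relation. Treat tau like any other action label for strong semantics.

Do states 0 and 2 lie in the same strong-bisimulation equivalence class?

Answer: BISIMILAR

Trace:
Refine partition for ~:
  π0 = {{0,1,2,3,4,5}}
  π1 = {{0,2},{1},{3,4},{5}}
4 equivalence class(es) (converged in 2)
class of 0: {0,2}; class of 2: {0,2}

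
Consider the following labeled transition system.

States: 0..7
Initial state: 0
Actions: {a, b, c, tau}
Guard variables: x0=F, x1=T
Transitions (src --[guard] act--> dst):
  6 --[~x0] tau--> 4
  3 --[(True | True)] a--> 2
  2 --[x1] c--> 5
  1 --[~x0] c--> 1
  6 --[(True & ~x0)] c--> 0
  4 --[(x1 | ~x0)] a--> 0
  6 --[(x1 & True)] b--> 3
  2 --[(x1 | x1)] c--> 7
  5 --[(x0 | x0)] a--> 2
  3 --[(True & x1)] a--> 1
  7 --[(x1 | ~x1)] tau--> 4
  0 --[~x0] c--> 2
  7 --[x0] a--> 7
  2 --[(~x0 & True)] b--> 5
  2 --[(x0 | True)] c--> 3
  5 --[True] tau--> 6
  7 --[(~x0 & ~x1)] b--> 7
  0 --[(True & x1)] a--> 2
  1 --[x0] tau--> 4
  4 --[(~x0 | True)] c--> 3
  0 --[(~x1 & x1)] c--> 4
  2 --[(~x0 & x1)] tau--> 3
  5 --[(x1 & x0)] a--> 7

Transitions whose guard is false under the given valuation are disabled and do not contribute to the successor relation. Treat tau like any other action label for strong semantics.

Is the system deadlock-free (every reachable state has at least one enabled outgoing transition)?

R = {0,1,2,3,4,5,6,7}
  0: a→2  c→2  [deg 2]
  1: c→1  [deg 1]
  2: b→5  c→3  c→5  c→7  tau→3  [deg 5]
  3: a→1  a→2  [deg 2]
  4: a→0  c→3  [deg 2]
  5: tau→6  [deg 1]
  6: b→3  c→0  tau→4  [deg 3]
  7: tau→4  [deg 1]

Answer: DEADLOCK-FREE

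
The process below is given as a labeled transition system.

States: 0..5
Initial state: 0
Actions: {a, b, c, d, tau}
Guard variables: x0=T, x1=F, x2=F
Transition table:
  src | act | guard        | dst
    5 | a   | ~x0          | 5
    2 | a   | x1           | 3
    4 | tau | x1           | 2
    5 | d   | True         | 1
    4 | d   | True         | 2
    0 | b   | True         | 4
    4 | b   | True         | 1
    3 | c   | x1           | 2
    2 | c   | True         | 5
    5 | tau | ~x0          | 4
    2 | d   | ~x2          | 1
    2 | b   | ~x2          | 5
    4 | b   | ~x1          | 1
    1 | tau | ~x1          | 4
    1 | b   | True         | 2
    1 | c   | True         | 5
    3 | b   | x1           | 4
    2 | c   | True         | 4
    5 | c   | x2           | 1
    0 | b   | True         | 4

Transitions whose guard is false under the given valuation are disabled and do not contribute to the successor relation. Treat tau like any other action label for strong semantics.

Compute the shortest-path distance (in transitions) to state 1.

Answer: 2

Analysis:
Breadth-first toward 1:
  depth 0: {0}
  depth 1: {4}
  depth 2: {1,2}
first hit 1 at d=2 via b·b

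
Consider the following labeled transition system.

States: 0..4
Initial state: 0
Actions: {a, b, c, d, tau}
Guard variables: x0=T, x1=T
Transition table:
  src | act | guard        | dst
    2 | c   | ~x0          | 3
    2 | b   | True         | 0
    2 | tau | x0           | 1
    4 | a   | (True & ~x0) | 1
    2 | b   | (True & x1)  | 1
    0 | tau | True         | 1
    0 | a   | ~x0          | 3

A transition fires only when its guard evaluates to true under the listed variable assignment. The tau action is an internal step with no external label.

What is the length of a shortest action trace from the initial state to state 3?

Answer: UNREACHABLE

Analysis:
BFS to 3:
  L0 = {0}
  L1 = {1}
3 never appears.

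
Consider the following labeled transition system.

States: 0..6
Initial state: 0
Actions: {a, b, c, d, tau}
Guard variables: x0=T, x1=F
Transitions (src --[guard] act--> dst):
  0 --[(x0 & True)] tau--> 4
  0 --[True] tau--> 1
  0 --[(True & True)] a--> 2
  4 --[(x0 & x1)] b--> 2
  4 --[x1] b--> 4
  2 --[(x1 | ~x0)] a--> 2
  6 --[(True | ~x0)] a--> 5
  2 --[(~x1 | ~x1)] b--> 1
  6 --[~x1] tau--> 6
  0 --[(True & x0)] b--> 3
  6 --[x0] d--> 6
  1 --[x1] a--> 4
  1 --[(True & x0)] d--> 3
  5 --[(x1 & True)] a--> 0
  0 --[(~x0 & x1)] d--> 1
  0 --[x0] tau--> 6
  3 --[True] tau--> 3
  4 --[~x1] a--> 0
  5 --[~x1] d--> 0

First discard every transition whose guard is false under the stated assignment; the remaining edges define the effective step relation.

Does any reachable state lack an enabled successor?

Answer: DEADLOCK-FREE

Working:
R = {0,1,2,3,4,5,6}
  0: a→2  b→3  tau→1  tau→4  tau→6  [5 exit(s)]
  1: d→3  [1 exit(s)]
  2: b→1  [1 exit(s)]
  3: tau→3  [1 exit(s)]
  4: a→0  [1 exit(s)]
  5: d→0  [1 exit(s)]
  6: a→5  d→6  tau→6  [3 exit(s)]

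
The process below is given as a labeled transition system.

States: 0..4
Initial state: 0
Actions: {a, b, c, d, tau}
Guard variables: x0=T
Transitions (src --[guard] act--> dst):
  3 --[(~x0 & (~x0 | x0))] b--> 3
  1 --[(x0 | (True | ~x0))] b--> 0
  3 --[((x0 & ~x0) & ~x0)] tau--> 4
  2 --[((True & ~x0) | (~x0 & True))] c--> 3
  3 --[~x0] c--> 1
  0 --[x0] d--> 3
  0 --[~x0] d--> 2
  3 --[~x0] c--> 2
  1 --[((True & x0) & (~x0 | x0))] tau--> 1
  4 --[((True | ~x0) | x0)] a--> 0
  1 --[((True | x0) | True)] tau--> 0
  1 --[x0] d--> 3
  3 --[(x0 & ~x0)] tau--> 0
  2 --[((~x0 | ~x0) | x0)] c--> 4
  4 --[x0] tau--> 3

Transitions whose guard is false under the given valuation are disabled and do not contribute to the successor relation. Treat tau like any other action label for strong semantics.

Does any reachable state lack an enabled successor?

Answer: DEADLOCK at state 3

Trace:
Reachable = {0,3}
  0: d→3  [1 exit(s)]
  3: ∅  [STUCK]
Path to 3: d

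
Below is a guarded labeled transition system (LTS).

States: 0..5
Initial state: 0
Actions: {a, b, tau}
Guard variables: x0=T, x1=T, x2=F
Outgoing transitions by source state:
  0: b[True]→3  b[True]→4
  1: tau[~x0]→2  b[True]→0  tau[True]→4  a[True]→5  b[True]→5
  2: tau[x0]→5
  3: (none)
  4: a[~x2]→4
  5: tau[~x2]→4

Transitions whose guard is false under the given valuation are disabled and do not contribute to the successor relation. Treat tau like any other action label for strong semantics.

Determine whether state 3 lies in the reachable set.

Answer: REACHABLE

Analysis:
9 transition(s) survive guard evaluation.
depth 0: {0}
depth 1: {3,4}  now seen {0,3,4}
Reachable = {0,3,4}
Path to 3: b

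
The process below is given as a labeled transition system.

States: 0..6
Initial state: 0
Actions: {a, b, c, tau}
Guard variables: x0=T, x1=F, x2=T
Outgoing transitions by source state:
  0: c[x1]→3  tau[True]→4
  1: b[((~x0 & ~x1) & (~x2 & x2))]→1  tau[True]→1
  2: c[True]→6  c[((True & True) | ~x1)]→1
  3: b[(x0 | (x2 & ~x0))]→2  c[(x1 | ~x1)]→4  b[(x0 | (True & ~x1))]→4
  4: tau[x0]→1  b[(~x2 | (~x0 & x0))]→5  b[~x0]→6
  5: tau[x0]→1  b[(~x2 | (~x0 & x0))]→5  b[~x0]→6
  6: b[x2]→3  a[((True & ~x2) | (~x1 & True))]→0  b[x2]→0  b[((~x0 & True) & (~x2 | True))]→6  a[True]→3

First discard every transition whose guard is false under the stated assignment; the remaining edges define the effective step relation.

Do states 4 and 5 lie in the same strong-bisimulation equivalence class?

Bisimulation quotient by refinement:
  π0 = {{0,1,2,3,4,5,6}}
  π1 = {{0,1,4,5},{2},{3},{6}}
stable after 2 split(s): 4 block(s)
class of 4: {0,1,4,5}; class of 5: {0,1,4,5}

Answer: BISIMILAR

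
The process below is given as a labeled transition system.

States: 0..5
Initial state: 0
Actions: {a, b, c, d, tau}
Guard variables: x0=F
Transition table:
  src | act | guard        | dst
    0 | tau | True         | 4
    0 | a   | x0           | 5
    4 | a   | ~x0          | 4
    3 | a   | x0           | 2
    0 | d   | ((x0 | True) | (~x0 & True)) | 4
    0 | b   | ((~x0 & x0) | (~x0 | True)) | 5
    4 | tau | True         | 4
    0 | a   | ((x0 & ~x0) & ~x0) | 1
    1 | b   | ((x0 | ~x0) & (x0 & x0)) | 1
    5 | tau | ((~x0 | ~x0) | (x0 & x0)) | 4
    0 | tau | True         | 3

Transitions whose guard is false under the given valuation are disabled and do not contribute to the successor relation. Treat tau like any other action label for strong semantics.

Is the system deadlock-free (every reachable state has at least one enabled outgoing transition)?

Reachable = {0,3,4,5}
  0: b→5  d→4  tau→3  tau→4  [4 out]
  3: ∅  [no exit]
  4: a→4  tau→4  [2 out]
  5: tau→4  [1 out]
witness 3: tau

Answer: DEADLOCK at state 3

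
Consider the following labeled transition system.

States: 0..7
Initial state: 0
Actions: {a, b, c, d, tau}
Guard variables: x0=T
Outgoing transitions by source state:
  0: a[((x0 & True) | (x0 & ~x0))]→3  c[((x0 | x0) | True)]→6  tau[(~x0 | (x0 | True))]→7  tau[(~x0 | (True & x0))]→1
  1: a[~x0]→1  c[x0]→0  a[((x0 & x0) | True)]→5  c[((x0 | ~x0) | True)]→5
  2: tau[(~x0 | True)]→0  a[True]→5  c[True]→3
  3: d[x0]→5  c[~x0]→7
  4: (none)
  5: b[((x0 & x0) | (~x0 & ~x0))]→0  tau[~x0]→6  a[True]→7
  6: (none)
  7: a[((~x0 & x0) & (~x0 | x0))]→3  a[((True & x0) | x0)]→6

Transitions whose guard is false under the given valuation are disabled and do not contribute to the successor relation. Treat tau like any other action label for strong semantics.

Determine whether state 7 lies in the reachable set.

Answer: REACHABLE

Analysis:
After dropping false guards: 14 live edges.
L0 = {0}
L1 = {1,3,6,7}  total {0,1,3,6,7}
L2 = {5}  total {0,1,3,5,6,7}
R = {0,1,3,5,6,7}
witness 7: tau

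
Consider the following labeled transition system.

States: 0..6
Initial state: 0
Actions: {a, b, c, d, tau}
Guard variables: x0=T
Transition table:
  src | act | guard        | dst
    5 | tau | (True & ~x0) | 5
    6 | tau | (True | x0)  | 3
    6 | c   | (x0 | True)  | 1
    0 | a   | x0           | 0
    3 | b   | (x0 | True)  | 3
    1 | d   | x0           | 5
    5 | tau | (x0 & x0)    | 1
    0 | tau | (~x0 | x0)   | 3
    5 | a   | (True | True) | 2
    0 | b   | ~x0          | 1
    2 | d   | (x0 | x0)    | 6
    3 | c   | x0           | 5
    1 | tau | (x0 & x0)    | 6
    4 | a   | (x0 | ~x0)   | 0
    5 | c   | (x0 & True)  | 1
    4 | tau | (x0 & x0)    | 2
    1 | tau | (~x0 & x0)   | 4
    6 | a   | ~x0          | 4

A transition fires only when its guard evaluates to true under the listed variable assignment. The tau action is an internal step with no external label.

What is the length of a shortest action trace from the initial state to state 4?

Answer: UNREACHABLE

Trace:
Layered search for 4:
  depth 0: {0}
  depth 1: {3}
  depth 2: {5}
  depth 3: {1,2}
  depth 4: {6}
4 never appears.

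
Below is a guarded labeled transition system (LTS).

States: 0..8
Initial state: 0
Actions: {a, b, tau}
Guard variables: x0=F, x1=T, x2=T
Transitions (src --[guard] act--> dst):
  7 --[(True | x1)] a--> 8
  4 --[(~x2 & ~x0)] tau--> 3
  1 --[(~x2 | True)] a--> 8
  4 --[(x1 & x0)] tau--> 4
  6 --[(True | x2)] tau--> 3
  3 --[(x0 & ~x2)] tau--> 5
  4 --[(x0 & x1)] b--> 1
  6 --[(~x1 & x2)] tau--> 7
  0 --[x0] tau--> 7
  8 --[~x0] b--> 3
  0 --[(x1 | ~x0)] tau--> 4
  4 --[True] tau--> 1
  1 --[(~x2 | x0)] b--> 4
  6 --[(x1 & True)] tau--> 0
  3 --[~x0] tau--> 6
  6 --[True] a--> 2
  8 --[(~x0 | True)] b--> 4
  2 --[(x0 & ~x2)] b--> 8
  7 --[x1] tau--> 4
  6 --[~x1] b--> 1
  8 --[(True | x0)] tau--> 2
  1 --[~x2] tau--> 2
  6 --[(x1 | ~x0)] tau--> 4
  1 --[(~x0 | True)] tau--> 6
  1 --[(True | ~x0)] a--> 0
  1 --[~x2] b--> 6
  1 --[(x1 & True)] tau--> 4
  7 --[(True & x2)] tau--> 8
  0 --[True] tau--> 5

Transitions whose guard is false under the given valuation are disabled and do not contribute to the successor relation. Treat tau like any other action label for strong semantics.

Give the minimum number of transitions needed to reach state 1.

Answer: 2

Analysis:
BFS to 1:
  L0 = {0}
  L1 = {4,5}
  L2 = {1}
depth(1)=2, e.g. tau·tau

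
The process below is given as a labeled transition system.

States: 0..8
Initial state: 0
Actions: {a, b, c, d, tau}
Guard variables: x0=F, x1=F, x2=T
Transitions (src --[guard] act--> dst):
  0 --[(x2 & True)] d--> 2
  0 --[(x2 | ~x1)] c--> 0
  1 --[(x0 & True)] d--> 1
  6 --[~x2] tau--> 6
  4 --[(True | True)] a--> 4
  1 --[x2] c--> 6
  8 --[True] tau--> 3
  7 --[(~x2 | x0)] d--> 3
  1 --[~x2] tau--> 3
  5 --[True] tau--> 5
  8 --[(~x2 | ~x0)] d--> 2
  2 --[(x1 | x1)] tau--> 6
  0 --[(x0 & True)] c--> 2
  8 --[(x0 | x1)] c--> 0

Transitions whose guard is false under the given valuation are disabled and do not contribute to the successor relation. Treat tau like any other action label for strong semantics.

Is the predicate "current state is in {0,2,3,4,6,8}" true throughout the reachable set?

Answer: INVARIANT HOLDS

Analysis:
Inv-set: {0,2,3,4,6,8}
Reachable = {0,2}
  0: safe
  2: safe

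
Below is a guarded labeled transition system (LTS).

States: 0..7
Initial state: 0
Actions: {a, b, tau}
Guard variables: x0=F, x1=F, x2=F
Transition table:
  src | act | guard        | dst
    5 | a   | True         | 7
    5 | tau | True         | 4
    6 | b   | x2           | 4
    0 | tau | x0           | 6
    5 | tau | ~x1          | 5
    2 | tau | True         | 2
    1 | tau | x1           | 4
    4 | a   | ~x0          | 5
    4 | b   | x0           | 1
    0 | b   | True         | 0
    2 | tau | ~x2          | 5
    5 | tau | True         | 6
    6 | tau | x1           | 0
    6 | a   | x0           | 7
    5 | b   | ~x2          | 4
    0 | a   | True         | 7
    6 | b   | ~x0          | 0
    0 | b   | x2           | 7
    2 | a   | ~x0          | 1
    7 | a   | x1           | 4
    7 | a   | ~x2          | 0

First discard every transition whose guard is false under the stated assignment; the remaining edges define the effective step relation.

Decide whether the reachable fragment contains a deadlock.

R = {0,7}
  0: a→7  b→0  [2 out]
  7: a→0  [1 out]

Answer: DEADLOCK-FREE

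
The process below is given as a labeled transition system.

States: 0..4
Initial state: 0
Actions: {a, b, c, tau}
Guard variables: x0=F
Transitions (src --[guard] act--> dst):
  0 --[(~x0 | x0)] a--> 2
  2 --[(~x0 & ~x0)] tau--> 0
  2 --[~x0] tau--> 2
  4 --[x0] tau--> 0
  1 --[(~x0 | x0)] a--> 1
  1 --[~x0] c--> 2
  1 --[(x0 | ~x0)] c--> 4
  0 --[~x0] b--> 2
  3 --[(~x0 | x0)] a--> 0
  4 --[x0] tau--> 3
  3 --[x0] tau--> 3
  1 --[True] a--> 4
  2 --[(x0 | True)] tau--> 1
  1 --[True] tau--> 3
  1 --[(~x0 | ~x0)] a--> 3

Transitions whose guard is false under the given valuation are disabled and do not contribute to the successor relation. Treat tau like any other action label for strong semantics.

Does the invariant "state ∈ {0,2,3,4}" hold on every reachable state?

Inv-set: {0,2,3,4}
R = {0,1,2,3,4}
  0: ok
  1: VIOLATES
  2: ok
  3: ok
  4: ok
witness against invariant: a·tau → 1

Answer: INVARIANT VIOLATED at state 1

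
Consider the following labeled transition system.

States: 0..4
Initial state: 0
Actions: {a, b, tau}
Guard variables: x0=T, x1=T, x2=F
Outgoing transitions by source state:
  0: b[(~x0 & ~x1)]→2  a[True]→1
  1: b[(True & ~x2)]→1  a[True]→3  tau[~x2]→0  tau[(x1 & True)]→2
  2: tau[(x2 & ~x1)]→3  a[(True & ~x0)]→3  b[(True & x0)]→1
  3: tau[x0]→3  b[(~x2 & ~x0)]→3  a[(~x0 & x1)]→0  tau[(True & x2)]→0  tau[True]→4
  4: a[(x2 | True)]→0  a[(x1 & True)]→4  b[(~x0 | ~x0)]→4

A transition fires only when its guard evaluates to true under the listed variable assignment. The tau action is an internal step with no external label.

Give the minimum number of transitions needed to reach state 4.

Answer: 3

Working:
Breadth-first toward 4:
  depth 0: {0}
  depth 1: {1}
  depth 2: {2,3}
  depth 3: {4}
4 enters at depth 3; path a·a·tau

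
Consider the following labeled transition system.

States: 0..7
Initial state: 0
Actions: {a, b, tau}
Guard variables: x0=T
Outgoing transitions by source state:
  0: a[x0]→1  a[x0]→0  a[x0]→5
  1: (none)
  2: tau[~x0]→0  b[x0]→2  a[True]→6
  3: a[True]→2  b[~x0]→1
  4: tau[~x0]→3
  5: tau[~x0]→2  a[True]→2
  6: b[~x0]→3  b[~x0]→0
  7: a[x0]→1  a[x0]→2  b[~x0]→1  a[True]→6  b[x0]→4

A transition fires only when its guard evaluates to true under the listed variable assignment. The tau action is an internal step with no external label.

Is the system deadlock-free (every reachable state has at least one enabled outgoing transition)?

Answer: DEADLOCK at state 1

Working:
Reach set: {0,1,2,5,6}
  0: a→0  a→1  a→5  [3 out]
  1: ∅  [STUCK]
  2: a→6  b→2  [2 out]
  5: a→2  [1 out]
  6: ∅  [STUCK]
Path to 1: a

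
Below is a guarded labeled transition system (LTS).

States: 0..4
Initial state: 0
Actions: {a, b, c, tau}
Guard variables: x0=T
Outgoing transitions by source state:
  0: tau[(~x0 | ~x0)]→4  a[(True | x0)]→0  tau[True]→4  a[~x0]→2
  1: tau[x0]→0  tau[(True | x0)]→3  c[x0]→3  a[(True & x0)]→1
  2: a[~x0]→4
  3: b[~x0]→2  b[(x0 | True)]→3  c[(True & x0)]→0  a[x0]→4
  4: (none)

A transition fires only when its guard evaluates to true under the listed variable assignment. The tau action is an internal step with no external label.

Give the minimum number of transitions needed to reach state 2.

Layered search for 2:
  L0 = {0}
  L1 = {4}
2 never appears.

Answer: UNREACHABLE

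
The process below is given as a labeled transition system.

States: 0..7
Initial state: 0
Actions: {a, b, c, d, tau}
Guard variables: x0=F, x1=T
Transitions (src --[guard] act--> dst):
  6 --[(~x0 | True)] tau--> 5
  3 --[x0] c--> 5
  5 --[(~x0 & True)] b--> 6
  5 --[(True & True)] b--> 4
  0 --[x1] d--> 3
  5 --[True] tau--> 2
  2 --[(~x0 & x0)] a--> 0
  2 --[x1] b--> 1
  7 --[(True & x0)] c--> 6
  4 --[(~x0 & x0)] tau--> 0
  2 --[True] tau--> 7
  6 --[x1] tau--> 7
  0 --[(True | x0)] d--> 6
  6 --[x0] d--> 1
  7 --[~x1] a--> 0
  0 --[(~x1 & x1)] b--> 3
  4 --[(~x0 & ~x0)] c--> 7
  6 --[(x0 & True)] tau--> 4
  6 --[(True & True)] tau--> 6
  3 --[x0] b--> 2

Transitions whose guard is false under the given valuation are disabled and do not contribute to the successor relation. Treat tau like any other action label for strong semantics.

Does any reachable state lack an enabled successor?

Answer: DEADLOCK at state 1

Analysis:
Reachable = {0,1,2,3,4,5,6,7}
  0: d→3  d→6  [2 exit(s)]
  1: ∅  [deadlock]
  2: b→1  tau→7  [2 exit(s)]
  3: ∅  [deadlock]
  4: c→7  [1 exit(s)]
  5: b→4  b→6  tau→2  [3 exit(s)]
  6: tau→5  tau→6  tau→7  [3 exit(s)]
  7: ∅  [deadlock]
Path to 1: d·tau·tau·b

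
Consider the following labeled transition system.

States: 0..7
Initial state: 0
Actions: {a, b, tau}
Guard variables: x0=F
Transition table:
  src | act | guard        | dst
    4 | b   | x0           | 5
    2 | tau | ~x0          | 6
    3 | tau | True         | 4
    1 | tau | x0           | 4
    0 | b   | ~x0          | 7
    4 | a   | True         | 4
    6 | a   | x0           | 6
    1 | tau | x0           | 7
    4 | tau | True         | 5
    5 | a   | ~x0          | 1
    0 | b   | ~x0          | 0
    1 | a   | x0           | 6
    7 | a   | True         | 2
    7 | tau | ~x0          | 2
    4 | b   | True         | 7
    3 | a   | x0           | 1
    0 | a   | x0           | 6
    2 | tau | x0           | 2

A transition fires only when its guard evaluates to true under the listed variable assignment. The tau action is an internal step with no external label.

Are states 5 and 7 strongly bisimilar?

Bisimulation quotient by refinement:
  P[0] = {{0,1,2,3,4,5,6,7}}
  P[1] = {{0},{1,6},{2,3},{4},{5},{7}}
  P[2] = {{0},{1,6},{2},{3},{4},{5},{7}}
Fixed point at round 3; 7 class(es).
[5]={5}  [7]={7}

Answer: NOT BISIMILAR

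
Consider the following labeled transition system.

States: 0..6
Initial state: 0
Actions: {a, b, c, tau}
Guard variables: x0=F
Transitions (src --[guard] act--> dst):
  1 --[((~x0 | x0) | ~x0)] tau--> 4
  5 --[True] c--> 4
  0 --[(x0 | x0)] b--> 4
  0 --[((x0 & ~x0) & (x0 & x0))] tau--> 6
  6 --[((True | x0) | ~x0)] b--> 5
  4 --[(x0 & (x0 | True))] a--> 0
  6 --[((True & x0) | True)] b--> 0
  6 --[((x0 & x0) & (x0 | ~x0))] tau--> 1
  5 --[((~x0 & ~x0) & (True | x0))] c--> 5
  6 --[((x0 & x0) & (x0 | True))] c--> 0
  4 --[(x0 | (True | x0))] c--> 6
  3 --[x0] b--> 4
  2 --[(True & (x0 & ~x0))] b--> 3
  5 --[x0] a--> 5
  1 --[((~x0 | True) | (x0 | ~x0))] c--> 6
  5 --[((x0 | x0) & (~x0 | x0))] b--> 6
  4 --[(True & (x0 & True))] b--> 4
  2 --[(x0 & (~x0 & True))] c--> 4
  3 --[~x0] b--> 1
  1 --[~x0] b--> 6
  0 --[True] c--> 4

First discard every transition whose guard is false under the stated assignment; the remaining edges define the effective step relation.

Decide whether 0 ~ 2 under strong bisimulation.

Answer: NOT BISIMILAR

Analysis:
Refine partition for ~:
  P[0] = {{0,1,2,3,4,5,6}}
  P[1] = {{0,4,5},{1},{2},{3,6}}
  P[2] = {{0,5},{1},{2},{3},{4},{6}}
  P[3] = {{0},{1},{2},{3},{4},{5},{6}}
7 equivalence class(es) (converged in 4)
class of 0: {0}; class of 2: {2}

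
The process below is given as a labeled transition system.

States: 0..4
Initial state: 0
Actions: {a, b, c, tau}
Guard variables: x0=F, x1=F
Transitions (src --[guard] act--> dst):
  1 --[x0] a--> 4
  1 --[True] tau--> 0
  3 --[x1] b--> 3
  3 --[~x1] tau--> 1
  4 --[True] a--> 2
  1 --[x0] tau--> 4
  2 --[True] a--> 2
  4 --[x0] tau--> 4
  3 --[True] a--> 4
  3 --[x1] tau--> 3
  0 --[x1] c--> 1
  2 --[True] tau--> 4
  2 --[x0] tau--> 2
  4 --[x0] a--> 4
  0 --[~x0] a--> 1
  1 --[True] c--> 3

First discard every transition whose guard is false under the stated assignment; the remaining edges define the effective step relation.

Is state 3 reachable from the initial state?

Answer: REACHABLE

Working:
After dropping false guards: 8 live edges.
Layer 0: {0}
Layer 1: {1}  now seen {0,1}
Layer 2: {3}  now seen {0,1,3}
Layer 3: {4}  now seen {0,1,3,4}
Layer 4: {2}  now seen {0,1,2,3,4}
R = {0,1,2,3,4}
trace reaching 3: a·c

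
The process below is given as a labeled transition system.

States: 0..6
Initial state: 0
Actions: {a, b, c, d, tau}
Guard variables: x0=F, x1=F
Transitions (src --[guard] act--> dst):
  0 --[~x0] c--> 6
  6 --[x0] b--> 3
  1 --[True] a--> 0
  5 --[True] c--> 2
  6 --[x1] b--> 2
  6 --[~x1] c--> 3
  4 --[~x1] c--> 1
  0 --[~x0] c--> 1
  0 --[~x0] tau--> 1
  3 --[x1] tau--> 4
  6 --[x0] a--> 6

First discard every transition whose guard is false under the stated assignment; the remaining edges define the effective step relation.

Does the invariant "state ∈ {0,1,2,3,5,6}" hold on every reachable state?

Answer: INVARIANT HOLDS

Working:
Inv-set: {0,1,2,3,5,6}
Reach set: {0,1,3,6}
  0: ok
  1: ok
  3: ok
  6: ok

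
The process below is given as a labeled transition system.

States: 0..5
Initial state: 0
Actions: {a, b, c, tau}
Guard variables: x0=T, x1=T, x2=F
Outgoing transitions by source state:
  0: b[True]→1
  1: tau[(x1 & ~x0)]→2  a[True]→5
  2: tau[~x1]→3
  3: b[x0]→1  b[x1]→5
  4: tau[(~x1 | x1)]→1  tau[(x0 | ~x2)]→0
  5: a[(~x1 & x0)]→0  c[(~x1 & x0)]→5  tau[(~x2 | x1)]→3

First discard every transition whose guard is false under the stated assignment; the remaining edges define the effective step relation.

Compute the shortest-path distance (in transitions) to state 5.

Answer: 2

Analysis:
Breadth-first toward 5:
  depth 0: {0}
  depth 1: {1}
  depth 2: {5}
depth(5)=2, e.g. b·a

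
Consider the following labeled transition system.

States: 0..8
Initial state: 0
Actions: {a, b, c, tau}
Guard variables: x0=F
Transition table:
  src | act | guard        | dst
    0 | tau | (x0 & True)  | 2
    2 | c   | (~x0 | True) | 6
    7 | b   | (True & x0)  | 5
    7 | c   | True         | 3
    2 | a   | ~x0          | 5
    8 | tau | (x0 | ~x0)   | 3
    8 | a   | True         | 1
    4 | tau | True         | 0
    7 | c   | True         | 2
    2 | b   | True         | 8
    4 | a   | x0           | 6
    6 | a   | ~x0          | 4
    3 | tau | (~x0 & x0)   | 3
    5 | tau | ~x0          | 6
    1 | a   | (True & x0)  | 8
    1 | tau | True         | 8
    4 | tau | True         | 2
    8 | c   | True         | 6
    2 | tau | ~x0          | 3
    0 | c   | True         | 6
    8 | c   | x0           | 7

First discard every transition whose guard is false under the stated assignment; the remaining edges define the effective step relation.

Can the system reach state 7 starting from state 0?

15 transition(s) survive guard evaluation.
L0 = {0}
L1 = {6}  total {0,6}
L2 = {4}  total {0,4,6}
L3 = {2}  total {0,2,4,6}
L4 = {3,5,8}  total {0,2,3,4,5,6,8}
L5 = {1}  total {0,1,2,3,4,5,6,8}
Reachable = {0,1,2,3,4,5,6,8}

Answer: UNREACHABLE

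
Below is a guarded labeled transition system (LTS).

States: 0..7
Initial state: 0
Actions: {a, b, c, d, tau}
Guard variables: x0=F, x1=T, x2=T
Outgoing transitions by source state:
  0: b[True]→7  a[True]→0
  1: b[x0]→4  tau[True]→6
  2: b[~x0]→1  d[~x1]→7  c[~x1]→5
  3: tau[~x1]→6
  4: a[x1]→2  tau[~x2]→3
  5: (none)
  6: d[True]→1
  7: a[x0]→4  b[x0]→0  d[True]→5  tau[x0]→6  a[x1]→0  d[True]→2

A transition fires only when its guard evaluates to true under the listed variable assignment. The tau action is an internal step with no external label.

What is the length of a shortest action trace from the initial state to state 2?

Breadth-first toward 2:
  L0 = {0}
  L1 = {7}
  L2 = {2,5}
first hit 2 at d=2 via b·d

Answer: 2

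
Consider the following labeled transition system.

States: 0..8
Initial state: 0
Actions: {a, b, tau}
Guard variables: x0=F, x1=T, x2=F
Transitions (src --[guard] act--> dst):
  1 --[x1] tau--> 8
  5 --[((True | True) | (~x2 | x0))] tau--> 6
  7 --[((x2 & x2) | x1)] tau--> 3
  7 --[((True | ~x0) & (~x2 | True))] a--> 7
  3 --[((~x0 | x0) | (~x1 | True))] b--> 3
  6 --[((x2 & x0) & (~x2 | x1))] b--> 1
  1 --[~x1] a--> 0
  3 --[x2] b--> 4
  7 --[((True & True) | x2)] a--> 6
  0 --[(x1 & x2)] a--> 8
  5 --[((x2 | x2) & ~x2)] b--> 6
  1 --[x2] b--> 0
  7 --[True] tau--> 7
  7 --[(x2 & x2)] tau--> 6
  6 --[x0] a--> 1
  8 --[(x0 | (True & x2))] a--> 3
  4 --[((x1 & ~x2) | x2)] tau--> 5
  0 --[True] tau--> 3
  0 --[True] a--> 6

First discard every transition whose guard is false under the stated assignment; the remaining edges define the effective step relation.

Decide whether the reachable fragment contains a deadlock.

Answer: DEADLOCK at state 6

Trace:
R = {0,3,6}
  0: a→6  tau→3  [2 exit(s)]
  3: b→3  [1 exit(s)]
  6: ∅  [STUCK]
witness 6: a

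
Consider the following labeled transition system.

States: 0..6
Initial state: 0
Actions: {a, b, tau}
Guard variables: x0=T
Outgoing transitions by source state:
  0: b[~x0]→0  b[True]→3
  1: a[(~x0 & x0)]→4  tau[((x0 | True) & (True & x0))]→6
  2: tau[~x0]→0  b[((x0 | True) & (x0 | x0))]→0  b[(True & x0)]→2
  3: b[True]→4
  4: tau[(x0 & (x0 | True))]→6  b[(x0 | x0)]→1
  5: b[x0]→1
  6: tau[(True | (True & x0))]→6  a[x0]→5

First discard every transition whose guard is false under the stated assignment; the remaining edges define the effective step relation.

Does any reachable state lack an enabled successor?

Reachable = {0,1,3,4,5,6}
  0: b→3  [1 out]
  1: tau→6  [1 out]
  3: b→4  [1 out]
  4: b→1  tau→6  [2 out]
  5: b→1  [1 out]
  6: a→5  tau→6  [2 out]

Answer: DEADLOCK-FREE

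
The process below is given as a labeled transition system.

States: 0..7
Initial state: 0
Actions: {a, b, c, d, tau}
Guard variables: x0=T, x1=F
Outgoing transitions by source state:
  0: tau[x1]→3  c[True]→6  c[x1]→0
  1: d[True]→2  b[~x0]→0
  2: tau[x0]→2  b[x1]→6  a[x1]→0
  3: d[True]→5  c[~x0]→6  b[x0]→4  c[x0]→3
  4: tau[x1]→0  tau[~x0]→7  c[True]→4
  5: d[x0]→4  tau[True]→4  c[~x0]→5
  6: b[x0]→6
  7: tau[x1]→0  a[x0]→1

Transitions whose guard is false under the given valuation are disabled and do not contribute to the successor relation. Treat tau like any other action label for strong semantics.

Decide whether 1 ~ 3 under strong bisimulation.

Refine partition for ~:
  round 0: {{0,1,2,3,4,5,6,7}}
  round 1: {{0,4},{1},{2},{3},{5},{6},{7}}
  round 2: {{0},{1},{2},{3},{4},{5},{6},{7}}
8 equivalence class(es) (converged in 3)
1∈{1}, 3∈{3}

Answer: NOT BISIMILAR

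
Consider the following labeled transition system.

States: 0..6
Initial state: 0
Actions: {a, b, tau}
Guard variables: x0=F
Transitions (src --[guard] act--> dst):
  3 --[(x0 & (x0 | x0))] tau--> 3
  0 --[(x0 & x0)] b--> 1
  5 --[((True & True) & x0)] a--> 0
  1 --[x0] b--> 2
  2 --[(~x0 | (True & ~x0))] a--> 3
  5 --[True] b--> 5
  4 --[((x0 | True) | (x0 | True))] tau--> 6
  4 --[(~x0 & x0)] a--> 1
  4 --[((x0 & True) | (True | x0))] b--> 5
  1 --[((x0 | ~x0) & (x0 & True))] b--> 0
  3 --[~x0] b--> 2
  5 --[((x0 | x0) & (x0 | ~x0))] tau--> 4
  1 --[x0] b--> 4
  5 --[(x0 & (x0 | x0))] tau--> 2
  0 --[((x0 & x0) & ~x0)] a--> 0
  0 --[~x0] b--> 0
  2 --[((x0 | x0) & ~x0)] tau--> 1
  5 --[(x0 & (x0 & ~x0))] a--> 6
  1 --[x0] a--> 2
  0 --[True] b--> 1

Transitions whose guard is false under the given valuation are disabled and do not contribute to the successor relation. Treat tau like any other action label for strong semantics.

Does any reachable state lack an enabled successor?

R = {0,1}
  0: b→0  b→1  [deg 2]
  1: ∅  [deadlock]
trace reaching 1: b

Answer: DEADLOCK at state 1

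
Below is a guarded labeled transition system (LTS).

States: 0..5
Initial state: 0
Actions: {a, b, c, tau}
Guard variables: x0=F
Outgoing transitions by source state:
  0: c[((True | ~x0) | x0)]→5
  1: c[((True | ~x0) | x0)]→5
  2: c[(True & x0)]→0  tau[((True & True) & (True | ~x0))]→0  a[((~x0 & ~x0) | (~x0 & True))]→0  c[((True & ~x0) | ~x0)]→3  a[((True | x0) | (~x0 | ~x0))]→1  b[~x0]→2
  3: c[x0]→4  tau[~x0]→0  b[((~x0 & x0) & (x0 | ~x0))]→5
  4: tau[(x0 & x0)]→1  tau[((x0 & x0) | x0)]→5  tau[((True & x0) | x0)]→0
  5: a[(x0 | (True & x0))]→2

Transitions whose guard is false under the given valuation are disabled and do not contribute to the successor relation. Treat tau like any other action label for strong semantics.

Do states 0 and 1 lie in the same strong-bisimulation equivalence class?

Answer: BISIMILAR

Working:
Refine partition for ~:
  P[0] = {{0,1,2,3,4,5}}
  P[1] = {{0,1},{2},{3},{4,5}}
4 equivalence class(es) (converged in 2)
[0]={0,1}  [1]={0,1}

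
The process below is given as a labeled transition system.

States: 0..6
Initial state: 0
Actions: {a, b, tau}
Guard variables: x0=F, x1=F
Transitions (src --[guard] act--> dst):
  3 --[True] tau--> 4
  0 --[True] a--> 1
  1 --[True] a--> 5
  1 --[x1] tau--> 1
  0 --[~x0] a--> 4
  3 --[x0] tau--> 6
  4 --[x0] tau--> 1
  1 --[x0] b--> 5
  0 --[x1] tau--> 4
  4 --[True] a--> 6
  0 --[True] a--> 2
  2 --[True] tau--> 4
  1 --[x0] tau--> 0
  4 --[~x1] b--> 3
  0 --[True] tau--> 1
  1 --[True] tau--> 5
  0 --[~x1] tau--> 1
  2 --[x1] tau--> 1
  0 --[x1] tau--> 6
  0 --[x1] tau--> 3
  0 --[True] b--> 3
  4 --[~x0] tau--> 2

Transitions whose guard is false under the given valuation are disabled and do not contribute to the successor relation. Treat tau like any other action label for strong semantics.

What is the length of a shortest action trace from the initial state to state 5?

Layered search for 5:
  Layer 0: {0}
  Layer 1: {1,2,3,4}
  Layer 2: {5,6}
5 enters at depth 2; path a·a

Answer: 2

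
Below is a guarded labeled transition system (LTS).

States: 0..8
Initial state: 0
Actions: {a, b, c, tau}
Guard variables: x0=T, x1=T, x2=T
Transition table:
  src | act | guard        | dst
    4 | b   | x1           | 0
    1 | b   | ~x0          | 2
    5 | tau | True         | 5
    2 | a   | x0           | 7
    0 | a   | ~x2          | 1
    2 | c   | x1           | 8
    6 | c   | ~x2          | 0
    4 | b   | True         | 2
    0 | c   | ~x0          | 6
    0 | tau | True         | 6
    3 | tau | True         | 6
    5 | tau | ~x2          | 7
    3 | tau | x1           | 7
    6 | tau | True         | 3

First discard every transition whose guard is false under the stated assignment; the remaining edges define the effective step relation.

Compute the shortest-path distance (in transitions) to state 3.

Breadth-first toward 3:
  depth 0: {0}
  depth 1: {6}
  depth 2: {3}
3 enters at depth 2; path tau·tau

Answer: 2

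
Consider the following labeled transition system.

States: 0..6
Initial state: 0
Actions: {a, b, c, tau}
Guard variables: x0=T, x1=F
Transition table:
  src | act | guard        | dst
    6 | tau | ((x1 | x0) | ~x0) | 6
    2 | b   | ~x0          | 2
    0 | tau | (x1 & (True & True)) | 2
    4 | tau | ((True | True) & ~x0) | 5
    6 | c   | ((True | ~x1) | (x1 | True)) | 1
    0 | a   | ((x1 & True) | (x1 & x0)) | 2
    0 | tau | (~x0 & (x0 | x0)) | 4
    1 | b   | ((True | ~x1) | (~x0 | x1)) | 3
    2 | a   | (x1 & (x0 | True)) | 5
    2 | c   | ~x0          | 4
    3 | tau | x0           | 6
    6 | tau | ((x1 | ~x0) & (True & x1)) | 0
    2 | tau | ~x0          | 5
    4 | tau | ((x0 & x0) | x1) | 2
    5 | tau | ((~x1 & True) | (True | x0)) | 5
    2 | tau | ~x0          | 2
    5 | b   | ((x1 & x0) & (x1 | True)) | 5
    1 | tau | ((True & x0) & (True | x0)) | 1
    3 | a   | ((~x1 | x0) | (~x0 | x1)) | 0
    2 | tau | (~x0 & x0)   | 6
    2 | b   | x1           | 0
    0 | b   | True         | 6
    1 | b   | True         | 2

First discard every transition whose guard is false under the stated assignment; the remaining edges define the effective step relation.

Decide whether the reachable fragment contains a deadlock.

Reachable = {0,1,2,3,6}
  0: b→6  [1 out]
  1: b→2  b→3  tau→1  [3 out]
  2: ∅  [deadlock]
  3: a→0  tau→6  [2 out]
  6: c→1  tau→6  [2 out]
Path to 2: b·c·b

Answer: DEADLOCK at state 2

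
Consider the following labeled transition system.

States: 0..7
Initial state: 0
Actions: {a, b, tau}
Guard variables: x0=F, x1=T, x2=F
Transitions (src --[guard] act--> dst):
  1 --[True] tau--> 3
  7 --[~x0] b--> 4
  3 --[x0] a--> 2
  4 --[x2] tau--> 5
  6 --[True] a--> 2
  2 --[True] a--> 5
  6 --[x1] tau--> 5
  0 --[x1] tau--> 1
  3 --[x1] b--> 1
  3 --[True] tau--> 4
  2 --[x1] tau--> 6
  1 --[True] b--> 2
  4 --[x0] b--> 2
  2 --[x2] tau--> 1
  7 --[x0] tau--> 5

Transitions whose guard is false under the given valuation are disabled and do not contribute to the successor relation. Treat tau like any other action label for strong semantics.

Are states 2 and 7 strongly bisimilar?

Answer: NOT BISIMILAR

Analysis:
Compute ~ classes (split until stable):
  round 0: {{0,1,2,3,4,5,6,7}}
  round 1: {{0},{1,3},{2,6},{4,5},{7}}
  round 2: {{0},{1},{2},{3},{4,5},{6},{7}}
7 equivalence class(es) (converged in 3)
[2]={2}  [7]={7}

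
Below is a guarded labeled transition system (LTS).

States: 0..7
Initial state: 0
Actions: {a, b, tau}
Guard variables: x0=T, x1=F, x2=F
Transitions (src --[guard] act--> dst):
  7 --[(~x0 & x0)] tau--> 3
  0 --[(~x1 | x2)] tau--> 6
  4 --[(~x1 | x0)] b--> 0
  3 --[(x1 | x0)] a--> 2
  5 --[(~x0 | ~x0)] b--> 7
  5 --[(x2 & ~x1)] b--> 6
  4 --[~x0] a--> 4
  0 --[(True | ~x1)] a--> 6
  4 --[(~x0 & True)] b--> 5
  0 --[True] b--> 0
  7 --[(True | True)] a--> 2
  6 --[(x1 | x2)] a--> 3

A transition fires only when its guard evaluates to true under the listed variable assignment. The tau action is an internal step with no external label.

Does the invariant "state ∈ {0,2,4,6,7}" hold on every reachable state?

Inv-set: {0,2,4,6,7}
R = {0,6}
  0: ok
  6: ok

Answer: INVARIANT HOLDS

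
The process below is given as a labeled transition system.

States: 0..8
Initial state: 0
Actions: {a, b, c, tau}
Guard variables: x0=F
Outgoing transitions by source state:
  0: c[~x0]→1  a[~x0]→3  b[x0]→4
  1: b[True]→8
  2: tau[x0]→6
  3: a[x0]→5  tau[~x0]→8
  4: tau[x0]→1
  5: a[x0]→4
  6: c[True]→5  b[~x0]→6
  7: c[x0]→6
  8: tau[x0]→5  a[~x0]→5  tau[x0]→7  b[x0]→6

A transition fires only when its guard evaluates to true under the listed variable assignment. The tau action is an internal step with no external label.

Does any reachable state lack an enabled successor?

Answer: DEADLOCK at state 5

Analysis:
Reach set: {0,1,3,5,8}
  0: a→3  c→1  [2 out]
  1: b→8  [1 out]
  3: tau→8  [1 out]
  5: ∅  [deadlock]
  8: a→5  [1 out]
Path to 5: c·b·a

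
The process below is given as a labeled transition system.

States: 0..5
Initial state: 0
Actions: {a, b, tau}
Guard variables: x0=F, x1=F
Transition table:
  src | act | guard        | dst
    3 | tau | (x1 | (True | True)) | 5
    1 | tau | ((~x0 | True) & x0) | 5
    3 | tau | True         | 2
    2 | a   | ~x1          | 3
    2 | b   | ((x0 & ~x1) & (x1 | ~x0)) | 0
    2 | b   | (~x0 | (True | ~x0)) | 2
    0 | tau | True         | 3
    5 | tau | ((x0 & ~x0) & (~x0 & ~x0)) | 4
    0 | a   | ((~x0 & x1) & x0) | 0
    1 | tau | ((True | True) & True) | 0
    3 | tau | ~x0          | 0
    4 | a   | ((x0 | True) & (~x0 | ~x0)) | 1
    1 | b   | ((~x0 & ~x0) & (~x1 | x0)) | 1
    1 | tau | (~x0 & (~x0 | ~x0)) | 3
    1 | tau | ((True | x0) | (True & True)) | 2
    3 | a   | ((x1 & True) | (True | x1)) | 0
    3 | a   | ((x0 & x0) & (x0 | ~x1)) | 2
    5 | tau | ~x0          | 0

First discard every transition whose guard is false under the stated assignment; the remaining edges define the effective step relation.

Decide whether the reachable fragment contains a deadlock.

R = {0,2,3,5}
  0: tau→3  [deg 1]
  2: a→3  b→2  [deg 2]
  3: a→0  tau→0  tau→2  tau→5  [deg 4]
  5: tau→0  [deg 1]

Answer: DEADLOCK-FREE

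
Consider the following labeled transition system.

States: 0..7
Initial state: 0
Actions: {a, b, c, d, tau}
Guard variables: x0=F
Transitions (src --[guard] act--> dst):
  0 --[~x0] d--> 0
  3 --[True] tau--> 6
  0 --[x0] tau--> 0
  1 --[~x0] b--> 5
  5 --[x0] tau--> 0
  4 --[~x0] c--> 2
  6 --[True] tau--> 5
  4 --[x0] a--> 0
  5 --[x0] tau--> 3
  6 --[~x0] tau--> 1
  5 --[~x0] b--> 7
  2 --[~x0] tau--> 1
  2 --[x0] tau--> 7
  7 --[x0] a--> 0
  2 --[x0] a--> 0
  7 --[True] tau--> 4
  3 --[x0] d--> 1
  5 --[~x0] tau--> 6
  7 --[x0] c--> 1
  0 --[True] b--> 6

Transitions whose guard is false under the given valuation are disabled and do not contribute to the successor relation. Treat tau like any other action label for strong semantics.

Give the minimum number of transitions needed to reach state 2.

Breadth-first toward 2:
  depth 0: {0}
  depth 1: {6}
  depth 2: {1,5}
  depth 3: {7}
  depth 4: {4}
  depth 5: {2}
depth(2)=5, e.g. b·tau·b·tau·c

Answer: 5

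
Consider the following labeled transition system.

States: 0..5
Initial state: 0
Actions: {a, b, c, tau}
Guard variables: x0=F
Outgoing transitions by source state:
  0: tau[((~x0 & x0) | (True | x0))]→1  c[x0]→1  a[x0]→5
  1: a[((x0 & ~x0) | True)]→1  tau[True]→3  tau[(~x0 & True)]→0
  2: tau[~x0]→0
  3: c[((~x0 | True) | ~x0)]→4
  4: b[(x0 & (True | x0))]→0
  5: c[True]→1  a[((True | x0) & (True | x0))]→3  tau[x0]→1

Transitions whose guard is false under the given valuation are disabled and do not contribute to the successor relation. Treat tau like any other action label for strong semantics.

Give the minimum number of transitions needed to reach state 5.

Answer: UNREACHABLE

Trace:
Layered search for 5:
  Layer 0: {0}
  Layer 1: {1}
  Layer 2: {3}
  Layer 3: {4}
5 never appears.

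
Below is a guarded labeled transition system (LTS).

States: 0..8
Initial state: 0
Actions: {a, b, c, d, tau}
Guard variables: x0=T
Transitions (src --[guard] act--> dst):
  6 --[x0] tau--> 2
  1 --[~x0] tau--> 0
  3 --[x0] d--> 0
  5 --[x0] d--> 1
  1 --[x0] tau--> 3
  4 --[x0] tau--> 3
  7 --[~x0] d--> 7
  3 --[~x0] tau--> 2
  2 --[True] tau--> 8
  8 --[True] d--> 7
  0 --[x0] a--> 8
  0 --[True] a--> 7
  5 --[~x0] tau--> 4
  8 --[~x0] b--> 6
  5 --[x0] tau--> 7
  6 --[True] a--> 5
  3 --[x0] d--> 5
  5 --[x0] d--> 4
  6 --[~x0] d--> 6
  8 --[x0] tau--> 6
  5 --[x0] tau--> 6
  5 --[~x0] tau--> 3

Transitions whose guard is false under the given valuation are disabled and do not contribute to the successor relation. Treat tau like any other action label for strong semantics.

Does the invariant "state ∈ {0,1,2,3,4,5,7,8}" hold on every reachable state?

Allowed set {0,1,2,3,4,5,7,8}
Reachable = {0,1,2,3,4,5,6,7,8}
  0: safe
  1: safe
  2: safe
  3: safe
  4: safe
  5: safe
  6: ✗ unsafe
  7: safe
  8: safe
counterexample path to 6: a·tau

Answer: INVARIANT VIOLATED at state 6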